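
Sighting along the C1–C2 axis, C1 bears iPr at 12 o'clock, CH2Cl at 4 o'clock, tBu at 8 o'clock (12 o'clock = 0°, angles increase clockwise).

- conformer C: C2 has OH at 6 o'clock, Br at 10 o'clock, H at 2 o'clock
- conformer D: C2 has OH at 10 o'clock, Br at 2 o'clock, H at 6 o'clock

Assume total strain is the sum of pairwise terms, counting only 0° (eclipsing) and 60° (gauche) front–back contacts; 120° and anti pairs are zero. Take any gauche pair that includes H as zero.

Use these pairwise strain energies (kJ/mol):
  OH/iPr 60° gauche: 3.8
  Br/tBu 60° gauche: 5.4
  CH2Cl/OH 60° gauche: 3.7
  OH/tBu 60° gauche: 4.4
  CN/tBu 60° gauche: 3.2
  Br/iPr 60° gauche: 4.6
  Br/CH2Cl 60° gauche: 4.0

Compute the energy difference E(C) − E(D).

+1.3 kJ/mol

C (staggered): iPr–Br gauche, CH2Cl–OH gauche, tBu–OH gauche, tBu–Br gauche; 4.6 + 3.7 + 4.4 + 5.4 = 18.1 kJ/mol.
D (staggered): iPr–OH gauche, iPr–Br gauche, CH2Cl–Br gauche, tBu–OH gauche; 3.8 + 4.6 + 4.0 + 4.4 = 16.8 kJ/mol.
E(C) − E(D) = 18.1 − 16.8 = +1.3 kJ/mol.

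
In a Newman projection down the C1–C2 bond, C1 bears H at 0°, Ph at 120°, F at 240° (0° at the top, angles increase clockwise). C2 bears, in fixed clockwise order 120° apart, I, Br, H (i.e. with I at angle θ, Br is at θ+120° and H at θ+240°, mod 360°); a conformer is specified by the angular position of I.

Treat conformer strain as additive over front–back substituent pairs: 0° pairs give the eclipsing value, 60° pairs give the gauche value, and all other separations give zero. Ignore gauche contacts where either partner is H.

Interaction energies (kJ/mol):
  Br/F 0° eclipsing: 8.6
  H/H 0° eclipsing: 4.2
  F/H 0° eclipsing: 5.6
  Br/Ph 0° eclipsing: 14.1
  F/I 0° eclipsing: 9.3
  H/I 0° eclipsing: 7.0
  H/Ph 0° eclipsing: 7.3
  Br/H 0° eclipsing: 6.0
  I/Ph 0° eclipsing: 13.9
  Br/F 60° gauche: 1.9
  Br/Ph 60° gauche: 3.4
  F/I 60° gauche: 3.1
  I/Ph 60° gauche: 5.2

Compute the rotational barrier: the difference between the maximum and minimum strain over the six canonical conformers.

I at 0° (eclipsed): H(0°)/I(0°) eclipsed 7.0; Ph(120°)/Br(120°) eclipsed 14.1; F(240°)/H(240°) eclipsed 5.6 → 26.7 kJ/mol.
I at 60° (staggered): Ph(120°)/I(60°) gauche 5.2; Ph(120°)/Br(180°) gauche 3.4; F(240°)/Br(180°) gauche 1.9 → 10.5 kJ/mol.
I at 120° (eclipsed): H(0°)/H(0°) eclipsed 4.2; Ph(120°)/I(120°) eclipsed 13.9; F(240°)/Br(240°) eclipsed 8.6 → 26.7 kJ/mol.
I at 180° (staggered): Ph(120°)/I(180°) gauche 5.2; F(240°)/I(180°) gauche 3.1; F(240°)/Br(300°) gauche 1.9 → 10.2 kJ/mol.
I at 240° (eclipsed): H(0°)/Br(0°) eclipsed 6.0; Ph(120°)/H(120°) eclipsed 7.3; F(240°)/I(240°) eclipsed 9.3 → 22.6 kJ/mol.
I at 300° (staggered): Ph(120°)/Br(60°) gauche 3.4; F(240°)/I(300°) gauche 3.1 → 6.5 kJ/mol.
Max at 0° (26.7 kJ/mol), min at 300° (6.5 kJ/mol); barrier = 20.2 kJ/mol.

20.2 kJ/mol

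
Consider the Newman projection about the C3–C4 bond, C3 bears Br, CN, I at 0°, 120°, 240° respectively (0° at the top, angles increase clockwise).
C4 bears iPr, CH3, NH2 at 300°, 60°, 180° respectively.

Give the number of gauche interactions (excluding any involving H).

Non-H gauche pairs: Br(0°)/iPr(300°); Br(0°)/CH3(60°); CN(120°)/CH3(60°); CN(120°)/NH2(180°); I(240°)/iPr(300°); I(240°)/NH2(180°) — 6 interactions.

6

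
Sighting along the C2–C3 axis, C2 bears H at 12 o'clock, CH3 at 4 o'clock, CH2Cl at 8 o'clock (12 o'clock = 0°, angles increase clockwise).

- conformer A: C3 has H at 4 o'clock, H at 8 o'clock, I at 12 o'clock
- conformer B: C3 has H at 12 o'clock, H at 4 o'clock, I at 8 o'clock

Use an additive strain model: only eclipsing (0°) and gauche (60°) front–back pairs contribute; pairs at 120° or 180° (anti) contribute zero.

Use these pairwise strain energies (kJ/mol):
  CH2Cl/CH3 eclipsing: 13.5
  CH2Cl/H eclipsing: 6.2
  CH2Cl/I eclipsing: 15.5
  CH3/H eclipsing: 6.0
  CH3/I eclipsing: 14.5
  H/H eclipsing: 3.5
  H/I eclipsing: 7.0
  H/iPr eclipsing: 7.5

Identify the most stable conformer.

A (eclipsed): H–I eclipsed, CH3–H eclipsed, CH2Cl–H eclipsed; 7.0 + 6.0 + 6.2 = 19.2 kJ/mol.
B (eclipsed): H–H eclipsed, CH3–H eclipsed, CH2Cl–I eclipsed; 3.5 + 6.0 + 15.5 = 25.0 kJ/mol.
A has the lowest total (19.2 kJ/mol).

A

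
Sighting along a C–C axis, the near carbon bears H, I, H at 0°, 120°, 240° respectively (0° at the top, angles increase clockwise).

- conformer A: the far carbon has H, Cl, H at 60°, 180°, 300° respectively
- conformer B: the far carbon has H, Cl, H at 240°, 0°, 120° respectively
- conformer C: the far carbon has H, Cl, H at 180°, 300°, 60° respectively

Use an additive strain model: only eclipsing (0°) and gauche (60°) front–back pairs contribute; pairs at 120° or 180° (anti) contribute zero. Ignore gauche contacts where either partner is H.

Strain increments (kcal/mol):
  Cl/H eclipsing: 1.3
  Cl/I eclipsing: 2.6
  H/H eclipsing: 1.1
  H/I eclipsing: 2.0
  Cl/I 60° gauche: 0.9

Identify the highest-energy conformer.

B

A (staggered): I(120°)/Cl(180°) gauche 0.9 → 0.9 kcal/mol.
B (eclipsed): H(0°)/Cl(0°) eclipsed 1.3; I(120°)/H(120°) eclipsed 2.0; H(240°)/H(240°) eclipsed 1.1 → 4.4 kcal/mol.
C (staggered): no non-H gauche contacts → 0.0 kcal/mol.
B has the highest total (4.4 kcal/mol).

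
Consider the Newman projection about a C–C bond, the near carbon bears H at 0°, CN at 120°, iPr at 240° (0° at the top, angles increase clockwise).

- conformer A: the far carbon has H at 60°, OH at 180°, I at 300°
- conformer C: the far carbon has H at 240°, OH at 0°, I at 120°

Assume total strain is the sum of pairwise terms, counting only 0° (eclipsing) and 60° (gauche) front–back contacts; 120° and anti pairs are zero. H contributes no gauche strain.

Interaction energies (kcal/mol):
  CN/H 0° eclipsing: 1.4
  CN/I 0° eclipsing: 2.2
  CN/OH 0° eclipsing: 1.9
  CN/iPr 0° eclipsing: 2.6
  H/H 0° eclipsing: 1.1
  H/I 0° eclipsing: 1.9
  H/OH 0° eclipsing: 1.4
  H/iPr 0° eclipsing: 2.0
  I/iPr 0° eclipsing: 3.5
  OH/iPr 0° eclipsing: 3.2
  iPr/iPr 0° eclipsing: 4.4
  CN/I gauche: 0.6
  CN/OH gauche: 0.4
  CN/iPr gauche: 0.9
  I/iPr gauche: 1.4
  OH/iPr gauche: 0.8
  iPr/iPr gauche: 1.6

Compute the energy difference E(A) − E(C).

A (staggered): CN(120°)/OH(180°) gauche 0.4; iPr(240°)/OH(180°) gauche 0.8; iPr(240°)/I(300°) gauche 1.4 → 2.6 kcal/mol.
C (eclipsed): H(0°)/OH(0°) eclipsed 1.4; CN(120°)/I(120°) eclipsed 2.2; iPr(240°)/H(240°) eclipsed 2.0 → 5.6 kcal/mol.
E(A) − E(C) = 2.6 − 5.6 = -3.0 kcal/mol.

-3.0 kcal/mol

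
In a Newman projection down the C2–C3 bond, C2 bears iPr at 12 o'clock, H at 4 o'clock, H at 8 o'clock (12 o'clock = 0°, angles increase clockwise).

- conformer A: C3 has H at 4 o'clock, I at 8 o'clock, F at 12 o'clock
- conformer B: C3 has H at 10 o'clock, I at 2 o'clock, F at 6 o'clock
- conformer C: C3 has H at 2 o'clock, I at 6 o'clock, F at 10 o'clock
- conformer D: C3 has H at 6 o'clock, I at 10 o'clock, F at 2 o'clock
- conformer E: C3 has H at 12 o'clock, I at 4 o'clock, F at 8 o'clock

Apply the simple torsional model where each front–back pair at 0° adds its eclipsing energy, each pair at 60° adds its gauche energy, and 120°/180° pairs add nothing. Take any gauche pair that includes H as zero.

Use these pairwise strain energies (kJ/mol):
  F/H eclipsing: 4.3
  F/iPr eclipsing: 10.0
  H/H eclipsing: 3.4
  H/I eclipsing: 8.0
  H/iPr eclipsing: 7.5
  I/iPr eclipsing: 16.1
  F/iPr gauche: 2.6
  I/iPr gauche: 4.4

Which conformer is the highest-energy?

A (eclipsed): iPr–F eclipsed, H–H eclipsed, H–I eclipsed; 10.0 + 3.4 + 8.0 = 21.4 kJ/mol.
B (staggered): iPr–I gauche; 4.4 = 4.4 kJ/mol.
C (staggered): iPr–F gauche; 2.6 = 2.6 kJ/mol.
D (staggered): iPr–I gauche, iPr–F gauche; 4.4 + 2.6 = 7.0 kJ/mol.
E (eclipsed): iPr–H eclipsed, H–I eclipsed, H–F eclipsed; 7.5 + 8.0 + 4.3 = 19.8 kJ/mol.
A has the highest total (21.4 kJ/mol).

A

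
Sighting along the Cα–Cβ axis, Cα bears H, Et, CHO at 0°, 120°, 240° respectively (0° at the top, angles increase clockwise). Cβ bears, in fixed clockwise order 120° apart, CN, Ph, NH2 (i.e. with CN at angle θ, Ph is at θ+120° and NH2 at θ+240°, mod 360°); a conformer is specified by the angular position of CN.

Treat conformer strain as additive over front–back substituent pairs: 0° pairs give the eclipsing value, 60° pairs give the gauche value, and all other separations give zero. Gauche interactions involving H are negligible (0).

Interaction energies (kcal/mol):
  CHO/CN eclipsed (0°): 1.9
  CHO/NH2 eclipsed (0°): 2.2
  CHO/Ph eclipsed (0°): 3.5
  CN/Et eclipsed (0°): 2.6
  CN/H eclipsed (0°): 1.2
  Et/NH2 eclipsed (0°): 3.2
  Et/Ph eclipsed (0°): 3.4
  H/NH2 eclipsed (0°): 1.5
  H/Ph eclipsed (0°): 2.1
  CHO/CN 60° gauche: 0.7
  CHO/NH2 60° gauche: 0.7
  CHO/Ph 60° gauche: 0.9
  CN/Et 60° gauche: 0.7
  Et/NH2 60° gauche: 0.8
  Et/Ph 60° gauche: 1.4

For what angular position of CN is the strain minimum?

CN at 0° (eclipsed): H–CN eclipsed, Et–Ph eclipsed, CHO–NH2 eclipsed; 1.2 + 3.4 + 2.2 = 6.8 kcal/mol.
CN at 60° (staggered): Et–CN gauche, Et–Ph gauche, CHO–Ph gauche, CHO–NH2 gauche; 0.7 + 1.4 + 0.9 + 0.7 = 3.7 kcal/mol.
CN at 120° (eclipsed): H–NH2 eclipsed, Et–CN eclipsed, CHO–Ph eclipsed; 1.5 + 2.6 + 3.5 = 7.6 kcal/mol.
CN at 180° (staggered): Et–CN gauche, Et–NH2 gauche, CHO–CN gauche, CHO–Ph gauche; 0.7 + 0.8 + 0.7 + 0.9 = 3.1 kcal/mol.
CN at 240° (eclipsed): H–Ph eclipsed, Et–NH2 eclipsed, CHO–CN eclipsed; 2.1 + 3.2 + 1.9 = 7.2 kcal/mol.
CN at 300° (staggered): Et–Ph gauche, Et–NH2 gauche, CHO–CN gauche, CHO–NH2 gauche; 1.4 + 0.8 + 0.7 + 0.7 = 3.6 kcal/mol.
The minimum (3.1 kcal/mol) occurs with CN at 180°.

180°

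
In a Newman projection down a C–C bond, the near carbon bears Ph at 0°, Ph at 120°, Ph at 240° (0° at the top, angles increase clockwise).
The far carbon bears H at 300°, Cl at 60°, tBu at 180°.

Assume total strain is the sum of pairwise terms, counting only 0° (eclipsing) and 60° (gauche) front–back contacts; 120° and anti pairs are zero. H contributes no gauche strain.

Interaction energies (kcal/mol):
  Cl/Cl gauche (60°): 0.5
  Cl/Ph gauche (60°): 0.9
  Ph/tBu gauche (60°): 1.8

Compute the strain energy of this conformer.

This conformer (staggered): Ph–Cl gauche, Ph–Cl gauche, Ph–tBu gauche, Ph–tBu gauche; 0.9 + 0.9 + 1.8 + 1.8 = 5.4 kcal/mol.

5.4 kcal/mol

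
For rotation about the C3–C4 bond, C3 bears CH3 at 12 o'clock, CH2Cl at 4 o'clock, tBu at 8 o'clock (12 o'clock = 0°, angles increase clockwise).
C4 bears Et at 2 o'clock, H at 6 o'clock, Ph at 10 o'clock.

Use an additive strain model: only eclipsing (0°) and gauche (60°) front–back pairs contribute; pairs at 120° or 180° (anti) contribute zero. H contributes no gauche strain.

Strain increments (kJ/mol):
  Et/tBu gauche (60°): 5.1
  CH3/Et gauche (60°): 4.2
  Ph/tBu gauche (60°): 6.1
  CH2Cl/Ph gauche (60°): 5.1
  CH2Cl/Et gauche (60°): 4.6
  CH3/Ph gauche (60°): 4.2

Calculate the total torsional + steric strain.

19.1 kJ/mol

This conformer (staggered): CH3–Et gauche, CH3–Ph gauche, CH2Cl–Et gauche, tBu–Ph gauche; 4.2 + 4.2 + 4.6 + 6.1 = 19.1 kJ/mol.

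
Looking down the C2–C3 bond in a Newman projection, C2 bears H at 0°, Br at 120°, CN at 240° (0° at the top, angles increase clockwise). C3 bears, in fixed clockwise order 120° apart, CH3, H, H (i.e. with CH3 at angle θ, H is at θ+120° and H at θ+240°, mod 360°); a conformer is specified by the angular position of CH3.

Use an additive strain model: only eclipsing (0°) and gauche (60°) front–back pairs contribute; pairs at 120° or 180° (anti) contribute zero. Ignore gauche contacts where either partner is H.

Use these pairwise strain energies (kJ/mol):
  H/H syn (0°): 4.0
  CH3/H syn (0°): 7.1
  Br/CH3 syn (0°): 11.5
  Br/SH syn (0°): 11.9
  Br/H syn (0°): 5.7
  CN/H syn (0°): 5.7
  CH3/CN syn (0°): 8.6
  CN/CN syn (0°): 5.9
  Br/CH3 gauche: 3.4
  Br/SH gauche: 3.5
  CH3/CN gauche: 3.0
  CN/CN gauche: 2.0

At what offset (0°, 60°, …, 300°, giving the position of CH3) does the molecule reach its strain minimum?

CH3 at 0° is eclipsed. H at 0° is eclipsed with CH3 at 0° (7.1); Br at 120° is eclipsed with H at 120° (5.7); CN at 240° is eclipsed with H at 240° (5.7). Total 18.5 kJ/mol.
CH3 at 60° is staggered. Br at 120° is gauche with CH3 at 60° (3.4). Total 3.4 kJ/mol.
CH3 at 120° is eclipsed. H at 0° is eclipsed with H at 0° (4.0); Br at 120° is eclipsed with CH3 at 120° (11.5); CN at 240° is eclipsed with H at 240° (5.7). Total 21.2 kJ/mol.
CH3 at 180° is staggered. Br at 120° is gauche with CH3 at 180° (3.4); CN at 240° is gauche with CH3 at 180° (3.0). Total 6.4 kJ/mol.
CH3 at 240° is eclipsed. H at 0° is eclipsed with H at 0° (4.0); Br at 120° is eclipsed with H at 120° (5.7); CN at 240° is eclipsed with CH3 at 240° (8.6). Total 18.3 kJ/mol.
CH3 at 300° is staggered. CN at 240° is gauche with CH3 at 300° (3.0). Total 3.0 kJ/mol.
The minimum (3.0 kJ/mol) occurs with CH3 at 300°.

300°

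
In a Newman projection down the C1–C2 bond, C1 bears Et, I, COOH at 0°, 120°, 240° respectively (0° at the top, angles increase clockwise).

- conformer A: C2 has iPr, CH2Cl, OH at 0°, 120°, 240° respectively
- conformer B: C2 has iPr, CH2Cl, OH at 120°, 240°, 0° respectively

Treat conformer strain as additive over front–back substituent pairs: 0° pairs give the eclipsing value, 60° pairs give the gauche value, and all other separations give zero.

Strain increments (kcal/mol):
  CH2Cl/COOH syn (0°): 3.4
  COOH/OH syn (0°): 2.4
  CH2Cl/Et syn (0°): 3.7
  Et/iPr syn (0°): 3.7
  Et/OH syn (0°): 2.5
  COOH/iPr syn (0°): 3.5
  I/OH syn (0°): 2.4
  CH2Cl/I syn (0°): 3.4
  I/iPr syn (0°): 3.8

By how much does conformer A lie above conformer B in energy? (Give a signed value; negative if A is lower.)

-0.2 kcal/mol

A (eclipsed): Et–iPr eclipsed, I–CH2Cl eclipsed, COOH–OH eclipsed; 3.7 + 3.4 + 2.4 = 9.5 kcal/mol.
B (eclipsed): Et–OH eclipsed, I–iPr eclipsed, COOH–CH2Cl eclipsed; 2.5 + 3.8 + 3.4 = 9.7 kcal/mol.
E(A) − E(B) = 9.5 − 9.7 = -0.2 kcal/mol.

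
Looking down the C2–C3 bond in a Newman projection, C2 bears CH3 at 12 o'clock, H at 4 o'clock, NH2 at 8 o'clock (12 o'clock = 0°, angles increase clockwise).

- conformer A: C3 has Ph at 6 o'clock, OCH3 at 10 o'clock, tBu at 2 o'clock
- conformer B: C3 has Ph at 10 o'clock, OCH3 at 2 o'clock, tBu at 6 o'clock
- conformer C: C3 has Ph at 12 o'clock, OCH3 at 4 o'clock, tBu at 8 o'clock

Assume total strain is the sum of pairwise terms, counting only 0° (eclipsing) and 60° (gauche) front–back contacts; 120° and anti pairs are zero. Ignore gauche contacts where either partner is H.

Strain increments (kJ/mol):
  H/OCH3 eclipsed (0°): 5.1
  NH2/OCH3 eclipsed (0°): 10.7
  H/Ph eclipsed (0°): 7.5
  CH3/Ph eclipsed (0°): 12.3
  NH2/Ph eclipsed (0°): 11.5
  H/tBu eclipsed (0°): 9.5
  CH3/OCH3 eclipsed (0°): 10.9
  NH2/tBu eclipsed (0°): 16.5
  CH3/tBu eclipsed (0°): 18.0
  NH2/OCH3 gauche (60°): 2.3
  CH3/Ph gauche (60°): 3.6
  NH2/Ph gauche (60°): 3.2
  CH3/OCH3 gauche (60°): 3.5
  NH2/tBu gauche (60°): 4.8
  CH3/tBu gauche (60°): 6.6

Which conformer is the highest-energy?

C

A is staggered. CH3 at 0° is gauche with OCH3 at 300° (3.5); CH3 at 0° is gauche with tBu at 60° (6.6); NH2 at 240° is gauche with Ph at 180° (3.2); NH2 at 240° is gauche with OCH3 at 300° (2.3). Total 15.6 kJ/mol.
B is staggered. CH3 at 0° is gauche with Ph at 300° (3.6); CH3 at 0° is gauche with OCH3 at 60° (3.5); NH2 at 240° is gauche with Ph at 300° (3.2); NH2 at 240° is gauche with tBu at 180° (4.8). Total 15.1 kJ/mol.
C is eclipsed. CH3 at 0° is eclipsed with Ph at 0° (12.3); H at 120° is eclipsed with OCH3 at 120° (5.1); NH2 at 240° is eclipsed with tBu at 240° (16.5). Total 33.9 kJ/mol.
C has the highest total (33.9 kJ/mol).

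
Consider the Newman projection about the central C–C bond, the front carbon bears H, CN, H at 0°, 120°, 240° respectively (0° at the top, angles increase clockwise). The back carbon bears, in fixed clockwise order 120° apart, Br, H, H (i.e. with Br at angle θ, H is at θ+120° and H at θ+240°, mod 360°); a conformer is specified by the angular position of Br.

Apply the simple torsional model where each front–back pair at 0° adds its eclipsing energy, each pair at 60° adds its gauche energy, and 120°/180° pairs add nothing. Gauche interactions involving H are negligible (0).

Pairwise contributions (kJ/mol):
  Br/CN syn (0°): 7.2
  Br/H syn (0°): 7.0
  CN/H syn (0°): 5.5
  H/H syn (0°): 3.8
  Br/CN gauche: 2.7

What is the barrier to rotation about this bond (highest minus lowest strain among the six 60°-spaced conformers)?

Br at 0° (eclipsed): H(0°)/Br(0°) eclipsed 7.0; CN(120°)/H(120°) eclipsed 5.5; H(240°)/H(240°) eclipsed 3.8 → 16.3 kJ/mol.
Br at 60° (staggered): CN(120°)/Br(60°) gauche 2.7 → 2.7 kJ/mol.
Br at 120° (eclipsed): H(0°)/H(0°) eclipsed 3.8; CN(120°)/Br(120°) eclipsed 7.2; H(240°)/H(240°) eclipsed 3.8 → 14.8 kJ/mol.
Br at 180° (staggered): CN(120°)/Br(180°) gauche 2.7 → 2.7 kJ/mol.
Br at 240° (eclipsed): H(0°)/H(0°) eclipsed 3.8; CN(120°)/H(120°) eclipsed 5.5; H(240°)/Br(240°) eclipsed 7.0 → 16.3 kJ/mol.
Br at 300° (staggered): no non-H gauche contacts → 0.0 kJ/mol.
Max at 0° (16.3 kJ/mol), min at 300° (0.0 kJ/mol); barrier = 16.3 kJ/mol.

16.3 kJ/mol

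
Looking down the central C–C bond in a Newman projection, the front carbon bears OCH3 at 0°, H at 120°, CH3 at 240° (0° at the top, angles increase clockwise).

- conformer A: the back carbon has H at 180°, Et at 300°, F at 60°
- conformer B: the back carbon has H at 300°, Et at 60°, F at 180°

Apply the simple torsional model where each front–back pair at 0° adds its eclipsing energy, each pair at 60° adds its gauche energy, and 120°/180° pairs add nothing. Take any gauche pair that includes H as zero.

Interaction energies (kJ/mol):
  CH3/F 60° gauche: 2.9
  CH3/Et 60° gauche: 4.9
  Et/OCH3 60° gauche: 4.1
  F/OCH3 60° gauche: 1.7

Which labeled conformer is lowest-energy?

B

A (staggered): OCH3–Et gauche, OCH3–F gauche, CH3–Et gauche; 4.1 + 1.7 + 4.9 = 10.7 kJ/mol.
B (staggered): OCH3–Et gauche, CH3–F gauche; 4.1 + 2.9 = 7.0 kJ/mol.
B has the lowest total (7.0 kJ/mol).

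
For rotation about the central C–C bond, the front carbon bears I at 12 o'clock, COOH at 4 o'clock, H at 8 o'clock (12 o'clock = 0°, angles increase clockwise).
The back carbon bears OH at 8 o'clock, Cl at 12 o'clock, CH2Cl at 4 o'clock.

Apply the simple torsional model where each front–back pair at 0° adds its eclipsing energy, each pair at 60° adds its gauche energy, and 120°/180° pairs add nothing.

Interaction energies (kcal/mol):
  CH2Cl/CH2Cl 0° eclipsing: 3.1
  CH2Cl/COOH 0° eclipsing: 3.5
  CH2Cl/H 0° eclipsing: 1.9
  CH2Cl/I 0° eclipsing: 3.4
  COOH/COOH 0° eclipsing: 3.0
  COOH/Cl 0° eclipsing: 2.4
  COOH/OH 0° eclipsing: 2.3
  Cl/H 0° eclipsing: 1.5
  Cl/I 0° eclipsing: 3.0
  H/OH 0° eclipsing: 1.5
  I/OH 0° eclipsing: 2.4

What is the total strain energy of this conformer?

8.0 kcal/mol

This conformer is eclipsed. I at 0° is eclipsed with Cl at 0° (3.0); COOH at 120° is eclipsed with CH2Cl at 120° (3.5); H at 240° is eclipsed with OH at 240° (1.5). Total 8.0 kcal/mol.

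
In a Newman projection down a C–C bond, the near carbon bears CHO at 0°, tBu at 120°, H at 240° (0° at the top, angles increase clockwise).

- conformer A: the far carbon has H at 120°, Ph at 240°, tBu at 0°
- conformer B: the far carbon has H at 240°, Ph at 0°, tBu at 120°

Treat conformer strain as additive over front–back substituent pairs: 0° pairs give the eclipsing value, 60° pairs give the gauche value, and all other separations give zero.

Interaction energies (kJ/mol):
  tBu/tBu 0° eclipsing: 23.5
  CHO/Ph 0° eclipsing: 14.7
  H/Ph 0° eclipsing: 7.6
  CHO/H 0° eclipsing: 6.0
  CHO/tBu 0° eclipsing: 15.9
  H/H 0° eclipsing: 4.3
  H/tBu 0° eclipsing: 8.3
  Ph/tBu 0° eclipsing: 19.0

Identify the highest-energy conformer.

B

A (eclipsed): CHO–tBu eclipsed, tBu–H eclipsed, H–Ph eclipsed; 15.9 + 8.3 + 7.6 = 31.8 kJ/mol.
B (eclipsed): CHO–Ph eclipsed, tBu–tBu eclipsed, H–H eclipsed; 14.7 + 23.5 + 4.3 = 42.5 kJ/mol.
B has the highest total (42.5 kJ/mol).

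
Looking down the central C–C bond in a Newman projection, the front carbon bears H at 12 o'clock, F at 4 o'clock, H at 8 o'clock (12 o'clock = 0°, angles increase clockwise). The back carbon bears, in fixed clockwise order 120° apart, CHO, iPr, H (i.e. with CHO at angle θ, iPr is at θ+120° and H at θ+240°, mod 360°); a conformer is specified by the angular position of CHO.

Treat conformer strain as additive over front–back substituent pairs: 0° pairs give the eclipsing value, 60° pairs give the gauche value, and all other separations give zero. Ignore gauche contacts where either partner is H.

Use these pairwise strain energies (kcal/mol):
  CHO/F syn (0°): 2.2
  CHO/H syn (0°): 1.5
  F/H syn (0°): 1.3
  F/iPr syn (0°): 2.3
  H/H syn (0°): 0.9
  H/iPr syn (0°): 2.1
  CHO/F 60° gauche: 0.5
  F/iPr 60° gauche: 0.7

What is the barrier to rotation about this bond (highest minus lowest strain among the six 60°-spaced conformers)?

4.7 kcal/mol

CHO at 0° (eclipsed): H(0°)/CHO(0°) eclipsed 1.5; F(120°)/iPr(120°) eclipsed 2.3; H(240°)/H(240°) eclipsed 0.9 → 4.7 kcal/mol.
CHO at 60° (staggered): F(120°)/CHO(60°) gauche 0.5; F(120°)/iPr(180°) gauche 0.7 → 1.2 kcal/mol.
CHO at 120° (eclipsed): H(0°)/H(0°) eclipsed 0.9; F(120°)/CHO(120°) eclipsed 2.2; H(240°)/iPr(240°) eclipsed 2.1 → 5.2 kcal/mol.
CHO at 180° (staggered): F(120°)/CHO(180°) gauche 0.5 → 0.5 kcal/mol.
CHO at 240° (eclipsed): H(0°)/iPr(0°) eclipsed 2.1; F(120°)/H(120°) eclipsed 1.3; H(240°)/CHO(240°) eclipsed 1.5 → 4.9 kcal/mol.
CHO at 300° (staggered): F(120°)/iPr(60°) gauche 0.7 → 0.7 kcal/mol.
Max at 120° (5.2 kcal/mol), min at 180° (0.5 kcal/mol); barrier = 4.7 kcal/mol.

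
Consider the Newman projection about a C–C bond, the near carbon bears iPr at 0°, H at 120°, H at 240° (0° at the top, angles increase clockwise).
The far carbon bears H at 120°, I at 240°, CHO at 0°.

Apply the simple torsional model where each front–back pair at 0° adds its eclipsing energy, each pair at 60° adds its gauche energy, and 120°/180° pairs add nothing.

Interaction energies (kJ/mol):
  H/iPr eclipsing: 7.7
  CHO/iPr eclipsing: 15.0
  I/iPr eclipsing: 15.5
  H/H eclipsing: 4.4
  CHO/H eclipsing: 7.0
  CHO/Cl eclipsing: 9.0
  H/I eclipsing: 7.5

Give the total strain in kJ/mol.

26.9 kJ/mol

This conformer is eclipsed. iPr at 0° is eclipsed with CHO at 0° (15.0); H at 120° is eclipsed with H at 120° (4.4); H at 240° is eclipsed with I at 240° (7.5). Total 26.9 kJ/mol.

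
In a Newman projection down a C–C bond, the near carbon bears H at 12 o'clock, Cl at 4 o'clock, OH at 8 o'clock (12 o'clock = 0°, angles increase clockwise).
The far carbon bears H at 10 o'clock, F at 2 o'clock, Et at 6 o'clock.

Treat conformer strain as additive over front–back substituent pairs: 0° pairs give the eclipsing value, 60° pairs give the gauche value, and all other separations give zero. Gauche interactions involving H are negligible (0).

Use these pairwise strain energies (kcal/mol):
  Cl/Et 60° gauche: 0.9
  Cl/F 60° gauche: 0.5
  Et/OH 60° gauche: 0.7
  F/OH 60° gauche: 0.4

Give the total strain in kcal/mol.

2.1 kcal/mol

This conformer (staggered): Cl(120°)/F(60°) gauche 0.5; Cl(120°)/Et(180°) gauche 0.9; OH(240°)/Et(180°) gauche 0.7 → 2.1 kcal/mol.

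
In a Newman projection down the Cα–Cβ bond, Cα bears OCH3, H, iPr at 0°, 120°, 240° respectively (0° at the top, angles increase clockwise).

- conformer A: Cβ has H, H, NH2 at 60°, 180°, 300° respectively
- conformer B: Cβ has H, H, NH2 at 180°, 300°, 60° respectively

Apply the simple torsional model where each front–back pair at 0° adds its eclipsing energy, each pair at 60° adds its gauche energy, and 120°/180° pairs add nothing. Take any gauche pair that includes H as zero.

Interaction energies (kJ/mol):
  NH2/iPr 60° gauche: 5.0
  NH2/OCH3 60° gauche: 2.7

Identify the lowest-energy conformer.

B

A (staggered): OCH3–NH2 gauche, iPr–NH2 gauche; 2.7 + 5.0 = 7.7 kJ/mol.
B (staggered): OCH3–NH2 gauche; 2.7 = 2.7 kJ/mol.
B has the lowest total (2.7 kJ/mol).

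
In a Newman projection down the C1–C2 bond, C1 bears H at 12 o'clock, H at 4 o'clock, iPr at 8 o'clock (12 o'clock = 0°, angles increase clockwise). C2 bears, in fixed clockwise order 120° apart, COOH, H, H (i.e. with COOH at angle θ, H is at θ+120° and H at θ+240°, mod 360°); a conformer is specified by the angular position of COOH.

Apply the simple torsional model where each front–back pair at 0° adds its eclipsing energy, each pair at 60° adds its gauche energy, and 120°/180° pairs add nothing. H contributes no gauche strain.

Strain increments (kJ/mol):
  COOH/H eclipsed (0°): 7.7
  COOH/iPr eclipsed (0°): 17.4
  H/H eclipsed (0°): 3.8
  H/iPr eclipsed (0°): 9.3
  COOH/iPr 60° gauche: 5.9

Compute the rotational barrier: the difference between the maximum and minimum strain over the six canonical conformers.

25.0 kJ/mol

COOH at 0° (eclipsed): H(0°)/COOH(0°) eclipsed 7.7; H(120°)/H(120°) eclipsed 3.8; iPr(240°)/H(240°) eclipsed 9.3 → 20.8 kJ/mol.
COOH at 60° (staggered): no non-H gauche contacts → 0.0 kJ/mol.
COOH at 120° (eclipsed): H(0°)/H(0°) eclipsed 3.8; H(120°)/COOH(120°) eclipsed 7.7; iPr(240°)/H(240°) eclipsed 9.3 → 20.8 kJ/mol.
COOH at 180° (staggered): iPr(240°)/COOH(180°) gauche 5.9 → 5.9 kJ/mol.
COOH at 240° (eclipsed): H(0°)/H(0°) eclipsed 3.8; H(120°)/H(120°) eclipsed 3.8; iPr(240°)/COOH(240°) eclipsed 17.4 → 25.0 kJ/mol.
COOH at 300° (staggered): iPr(240°)/COOH(300°) gauche 5.9 → 5.9 kJ/mol.
Max at 240° (25.0 kJ/mol), min at 60° (0.0 kJ/mol); barrier = 25.0 kJ/mol.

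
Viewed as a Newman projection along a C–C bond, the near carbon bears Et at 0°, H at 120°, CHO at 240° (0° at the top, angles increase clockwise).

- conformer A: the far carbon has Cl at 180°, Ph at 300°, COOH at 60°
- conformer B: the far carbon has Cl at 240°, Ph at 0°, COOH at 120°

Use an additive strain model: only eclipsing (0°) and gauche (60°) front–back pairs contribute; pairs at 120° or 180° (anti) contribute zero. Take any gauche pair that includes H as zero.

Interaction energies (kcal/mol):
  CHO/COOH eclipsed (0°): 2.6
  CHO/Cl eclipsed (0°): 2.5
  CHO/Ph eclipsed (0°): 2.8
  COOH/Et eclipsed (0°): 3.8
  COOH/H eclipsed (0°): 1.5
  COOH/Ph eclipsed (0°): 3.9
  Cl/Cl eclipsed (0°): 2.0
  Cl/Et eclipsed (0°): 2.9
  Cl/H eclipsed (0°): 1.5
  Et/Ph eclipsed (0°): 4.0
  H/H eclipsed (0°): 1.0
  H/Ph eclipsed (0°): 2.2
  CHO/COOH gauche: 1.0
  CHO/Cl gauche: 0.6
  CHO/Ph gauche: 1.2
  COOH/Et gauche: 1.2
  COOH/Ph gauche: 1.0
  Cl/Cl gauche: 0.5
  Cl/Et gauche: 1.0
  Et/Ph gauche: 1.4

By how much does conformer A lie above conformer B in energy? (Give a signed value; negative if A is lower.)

A is staggered. Et at 0° is gauche with Ph at 300° (1.4); Et at 0° is gauche with COOH at 60° (1.2); CHO at 240° is gauche with Cl at 180° (0.6); CHO at 240° is gauche with Ph at 300° (1.2). Total 4.4 kcal/mol.
B is eclipsed. Et at 0° is eclipsed with Ph at 0° (4.0); H at 120° is eclipsed with COOH at 120° (1.5); CHO at 240° is eclipsed with Cl at 240° (2.5). Total 8.0 kcal/mol.
E(A) − E(B) = 4.4 − 8.0 = -3.6 kcal/mol.

-3.6 kcal/mol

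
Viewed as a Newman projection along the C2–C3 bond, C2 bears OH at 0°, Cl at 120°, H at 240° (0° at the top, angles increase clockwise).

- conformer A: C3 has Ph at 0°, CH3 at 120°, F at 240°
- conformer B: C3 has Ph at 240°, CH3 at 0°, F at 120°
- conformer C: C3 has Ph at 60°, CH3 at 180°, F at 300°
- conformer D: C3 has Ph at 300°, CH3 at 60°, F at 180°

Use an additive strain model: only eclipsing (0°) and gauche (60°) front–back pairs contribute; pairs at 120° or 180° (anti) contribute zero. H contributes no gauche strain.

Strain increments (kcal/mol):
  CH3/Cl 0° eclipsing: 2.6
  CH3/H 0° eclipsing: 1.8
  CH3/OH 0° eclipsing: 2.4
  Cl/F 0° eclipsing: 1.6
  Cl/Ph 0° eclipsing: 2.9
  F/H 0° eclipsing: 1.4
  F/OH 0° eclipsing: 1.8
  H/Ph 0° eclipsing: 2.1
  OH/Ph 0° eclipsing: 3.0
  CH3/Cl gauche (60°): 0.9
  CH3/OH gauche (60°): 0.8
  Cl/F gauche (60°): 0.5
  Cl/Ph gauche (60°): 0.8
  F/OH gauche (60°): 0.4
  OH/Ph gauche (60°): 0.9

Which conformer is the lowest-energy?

C

A is eclipsed. OH at 0° is eclipsed with Ph at 0° (3.0); Cl at 120° is eclipsed with CH3 at 120° (2.6); H at 240° is eclipsed with F at 240° (1.4). Total 7.0 kcal/mol.
B is eclipsed. OH at 0° is eclipsed with CH3 at 0° (2.4); Cl at 120° is eclipsed with F at 120° (1.6); H at 240° is eclipsed with Ph at 240° (2.1). Total 6.1 kcal/mol.
C is staggered. OH at 0° is gauche with Ph at 60° (0.9); OH at 0° is gauche with F at 300° (0.4); Cl at 120° is gauche with Ph at 60° (0.8); Cl at 120° is gauche with CH3 at 180° (0.9). Total 3.0 kcal/mol.
D is staggered. OH at 0° is gauche with Ph at 300° (0.9); OH at 0° is gauche with CH3 at 60° (0.8); Cl at 120° is gauche with CH3 at 60° (0.9); Cl at 120° is gauche with F at 180° (0.5). Total 3.1 kcal/mol.
C has the lowest total (3.0 kcal/mol).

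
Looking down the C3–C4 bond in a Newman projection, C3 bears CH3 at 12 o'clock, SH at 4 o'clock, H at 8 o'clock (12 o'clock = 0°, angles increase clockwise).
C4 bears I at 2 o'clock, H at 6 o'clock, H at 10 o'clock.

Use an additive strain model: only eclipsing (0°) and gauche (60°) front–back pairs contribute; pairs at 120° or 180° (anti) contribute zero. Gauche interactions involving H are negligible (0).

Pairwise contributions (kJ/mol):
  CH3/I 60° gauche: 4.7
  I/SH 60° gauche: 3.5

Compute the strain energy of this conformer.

This conformer (staggered): CH3(0°)/I(60°) gauche 4.7; SH(120°)/I(60°) gauche 3.5 → 8.2 kJ/mol.

8.2 kJ/mol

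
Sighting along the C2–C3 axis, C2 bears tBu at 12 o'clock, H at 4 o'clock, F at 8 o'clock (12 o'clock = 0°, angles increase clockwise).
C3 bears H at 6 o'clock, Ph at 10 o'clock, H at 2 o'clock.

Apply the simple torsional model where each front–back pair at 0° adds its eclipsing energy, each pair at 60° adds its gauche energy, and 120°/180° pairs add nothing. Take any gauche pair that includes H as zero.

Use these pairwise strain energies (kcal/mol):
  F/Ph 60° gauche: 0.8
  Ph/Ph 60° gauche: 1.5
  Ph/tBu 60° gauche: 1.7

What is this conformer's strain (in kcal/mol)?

This conformer (staggered): tBu–Ph gauche, F–Ph gauche; 1.7 + 0.8 = 2.5 kcal/mol.

2.5 kcal/mol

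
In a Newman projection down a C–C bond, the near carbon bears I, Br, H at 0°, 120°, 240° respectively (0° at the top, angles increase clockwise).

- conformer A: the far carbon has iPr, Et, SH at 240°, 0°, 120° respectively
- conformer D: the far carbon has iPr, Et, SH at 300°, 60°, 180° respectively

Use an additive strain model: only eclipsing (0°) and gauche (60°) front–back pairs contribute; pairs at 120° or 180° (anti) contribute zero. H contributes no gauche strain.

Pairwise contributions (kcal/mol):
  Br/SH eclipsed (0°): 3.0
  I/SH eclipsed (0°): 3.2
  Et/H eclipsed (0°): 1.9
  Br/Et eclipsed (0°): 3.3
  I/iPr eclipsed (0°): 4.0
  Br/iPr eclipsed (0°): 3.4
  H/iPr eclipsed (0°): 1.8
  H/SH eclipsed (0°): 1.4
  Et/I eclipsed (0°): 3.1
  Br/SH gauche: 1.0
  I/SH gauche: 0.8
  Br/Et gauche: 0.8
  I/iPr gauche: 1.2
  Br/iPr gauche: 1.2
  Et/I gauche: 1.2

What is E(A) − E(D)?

A (eclipsed): I(0°)/Et(0°) eclipsed 3.1; Br(120°)/SH(120°) eclipsed 3.0; H(240°)/iPr(240°) eclipsed 1.8 → 7.9 kcal/mol.
D (staggered): I(0°)/iPr(300°) gauche 1.2; I(0°)/Et(60°) gauche 1.2; Br(120°)/Et(60°) gauche 0.8; Br(120°)/SH(180°) gauche 1.0 → 4.2 kcal/mol.
E(A) − E(D) = 7.9 − 4.2 = +3.7 kcal/mol.

+3.7 kcal/mol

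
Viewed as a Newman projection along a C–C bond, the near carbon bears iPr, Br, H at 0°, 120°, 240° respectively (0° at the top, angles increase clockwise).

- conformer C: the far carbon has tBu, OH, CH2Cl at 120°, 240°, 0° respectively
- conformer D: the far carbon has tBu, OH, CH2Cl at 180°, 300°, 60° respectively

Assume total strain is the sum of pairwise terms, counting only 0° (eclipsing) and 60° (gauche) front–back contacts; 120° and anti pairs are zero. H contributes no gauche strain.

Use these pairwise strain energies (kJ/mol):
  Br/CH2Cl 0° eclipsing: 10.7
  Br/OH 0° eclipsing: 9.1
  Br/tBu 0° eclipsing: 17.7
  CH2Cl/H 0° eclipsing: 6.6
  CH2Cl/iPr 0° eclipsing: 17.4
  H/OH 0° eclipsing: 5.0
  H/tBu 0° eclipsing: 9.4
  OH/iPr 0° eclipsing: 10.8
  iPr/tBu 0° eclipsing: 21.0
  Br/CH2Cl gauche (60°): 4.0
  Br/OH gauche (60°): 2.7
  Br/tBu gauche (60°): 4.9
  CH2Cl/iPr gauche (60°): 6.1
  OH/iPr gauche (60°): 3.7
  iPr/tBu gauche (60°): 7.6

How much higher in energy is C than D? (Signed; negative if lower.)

+21.4 kJ/mol

C (eclipsed): iPr(0°)/CH2Cl(0°) eclipsed 17.4; Br(120°)/tBu(120°) eclipsed 17.7; H(240°)/OH(240°) eclipsed 5.0 → 40.1 kJ/mol.
D (staggered): iPr(0°)/OH(300°) gauche 3.7; iPr(0°)/CH2Cl(60°) gauche 6.1; Br(120°)/tBu(180°) gauche 4.9; Br(120°)/CH2Cl(60°) gauche 4.0 → 18.7 kJ/mol.
E(C) − E(D) = 40.1 − 18.7 = +21.4 kJ/mol.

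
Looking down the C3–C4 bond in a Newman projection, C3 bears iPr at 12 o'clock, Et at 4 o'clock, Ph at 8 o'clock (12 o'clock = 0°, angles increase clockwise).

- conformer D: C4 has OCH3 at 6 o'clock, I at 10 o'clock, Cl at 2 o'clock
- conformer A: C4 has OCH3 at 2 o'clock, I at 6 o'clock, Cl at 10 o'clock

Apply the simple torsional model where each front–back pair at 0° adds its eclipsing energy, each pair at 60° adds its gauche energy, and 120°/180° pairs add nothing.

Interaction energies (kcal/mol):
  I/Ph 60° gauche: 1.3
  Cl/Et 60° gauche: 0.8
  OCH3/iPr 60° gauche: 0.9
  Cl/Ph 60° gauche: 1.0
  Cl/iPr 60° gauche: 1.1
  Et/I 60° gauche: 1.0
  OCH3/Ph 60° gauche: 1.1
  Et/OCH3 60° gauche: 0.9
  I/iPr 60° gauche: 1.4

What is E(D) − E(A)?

+0.4 kcal/mol

D (staggered): iPr(0°)/I(300°) gauche 1.4; iPr(0°)/Cl(60°) gauche 1.1; Et(120°)/OCH3(180°) gauche 0.9; Et(120°)/Cl(60°) gauche 0.8; Ph(240°)/OCH3(180°) gauche 1.1; Ph(240°)/I(300°) gauche 1.3 → 6.6 kcal/mol.
A (staggered): iPr(0°)/OCH3(60°) gauche 0.9; iPr(0°)/Cl(300°) gauche 1.1; Et(120°)/OCH3(60°) gauche 0.9; Et(120°)/I(180°) gauche 1.0; Ph(240°)/I(180°) gauche 1.3; Ph(240°)/Cl(300°) gauche 1.0 → 6.2 kcal/mol.
E(D) − E(A) = 6.6 − 6.2 = +0.4 kcal/mol.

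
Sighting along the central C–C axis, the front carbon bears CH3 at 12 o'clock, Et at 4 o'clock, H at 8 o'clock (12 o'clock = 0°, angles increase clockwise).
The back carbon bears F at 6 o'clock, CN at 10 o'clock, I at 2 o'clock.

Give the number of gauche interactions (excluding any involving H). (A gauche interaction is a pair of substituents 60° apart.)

4

Non-H gauche pairs: CH3(0°)/CN(300°); CH3(0°)/I(60°); Et(120°)/F(180°); Et(120°)/I(60°) — 4 interactions.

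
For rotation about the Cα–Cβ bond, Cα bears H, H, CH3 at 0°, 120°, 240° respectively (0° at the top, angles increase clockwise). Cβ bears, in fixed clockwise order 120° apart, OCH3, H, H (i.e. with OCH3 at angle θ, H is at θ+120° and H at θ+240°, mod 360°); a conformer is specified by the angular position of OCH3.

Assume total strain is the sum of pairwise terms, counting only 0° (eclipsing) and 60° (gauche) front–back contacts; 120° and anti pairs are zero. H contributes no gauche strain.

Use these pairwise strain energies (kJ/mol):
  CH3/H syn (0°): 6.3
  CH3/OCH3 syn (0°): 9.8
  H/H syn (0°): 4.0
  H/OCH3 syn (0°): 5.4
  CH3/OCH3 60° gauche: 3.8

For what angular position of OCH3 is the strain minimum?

OCH3 at 0° is eclipsed. H at 0° is eclipsed with OCH3 at 0° (5.4); H at 120° is eclipsed with H at 120° (4.0); CH3 at 240° is eclipsed with H at 240° (6.3). Total 15.7 kJ/mol.
OCH3 at 60° (staggered): no non-H gauche contacts → 0.0 kJ/mol.
OCH3 at 120° is eclipsed. H at 0° is eclipsed with H at 0° (4.0); H at 120° is eclipsed with OCH3 at 120° (5.4); CH3 at 240° is eclipsed with H at 240° (6.3). Total 15.7 kJ/mol.
OCH3 at 180° is staggered. CH3 at 240° is gauche with OCH3 at 180° (3.8). Total 3.8 kJ/mol.
OCH3 at 240° is eclipsed. H at 0° is eclipsed with H at 0° (4.0); H at 120° is eclipsed with H at 120° (4.0); CH3 at 240° is eclipsed with OCH3 at 240° (9.8). Total 17.8 kJ/mol.
OCH3 at 300° is staggered. CH3 at 240° is gauche with OCH3 at 300° (3.8). Total 3.8 kJ/mol.
The minimum (0.0 kJ/mol) occurs with OCH3 at 60°.

60°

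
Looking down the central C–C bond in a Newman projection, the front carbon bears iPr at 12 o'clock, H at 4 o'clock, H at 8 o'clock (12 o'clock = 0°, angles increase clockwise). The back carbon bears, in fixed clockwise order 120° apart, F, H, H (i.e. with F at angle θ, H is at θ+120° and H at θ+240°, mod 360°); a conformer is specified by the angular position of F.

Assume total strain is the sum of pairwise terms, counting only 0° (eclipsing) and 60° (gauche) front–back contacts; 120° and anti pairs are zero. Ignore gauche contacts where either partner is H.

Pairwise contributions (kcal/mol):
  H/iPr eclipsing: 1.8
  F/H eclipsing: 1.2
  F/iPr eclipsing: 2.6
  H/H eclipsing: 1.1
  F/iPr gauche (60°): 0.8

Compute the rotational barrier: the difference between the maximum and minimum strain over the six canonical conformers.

4.8 kcal/mol

F at 0° (eclipsed): iPr(0°)/F(0°) eclipsed 2.6; H(120°)/H(120°) eclipsed 1.1; H(240°)/H(240°) eclipsed 1.1 → 4.8 kcal/mol.
F at 60° (staggered): iPr(0°)/F(60°) gauche 0.8 → 0.8 kcal/mol.
F at 120° (eclipsed): iPr(0°)/H(0°) eclipsed 1.8; H(120°)/F(120°) eclipsed 1.2; H(240°)/H(240°) eclipsed 1.1 → 4.1 kcal/mol.
F at 180° (staggered): no non-H gauche contacts → 0.0 kcal/mol.
F at 240° (eclipsed): iPr(0°)/H(0°) eclipsed 1.8; H(120°)/H(120°) eclipsed 1.1; H(240°)/F(240°) eclipsed 1.2 → 4.1 kcal/mol.
F at 300° (staggered): iPr(0°)/F(300°) gauche 0.8 → 0.8 kcal/mol.
Max at 0° (4.8 kcal/mol), min at 180° (0.0 kcal/mol); barrier = 4.8 kcal/mol.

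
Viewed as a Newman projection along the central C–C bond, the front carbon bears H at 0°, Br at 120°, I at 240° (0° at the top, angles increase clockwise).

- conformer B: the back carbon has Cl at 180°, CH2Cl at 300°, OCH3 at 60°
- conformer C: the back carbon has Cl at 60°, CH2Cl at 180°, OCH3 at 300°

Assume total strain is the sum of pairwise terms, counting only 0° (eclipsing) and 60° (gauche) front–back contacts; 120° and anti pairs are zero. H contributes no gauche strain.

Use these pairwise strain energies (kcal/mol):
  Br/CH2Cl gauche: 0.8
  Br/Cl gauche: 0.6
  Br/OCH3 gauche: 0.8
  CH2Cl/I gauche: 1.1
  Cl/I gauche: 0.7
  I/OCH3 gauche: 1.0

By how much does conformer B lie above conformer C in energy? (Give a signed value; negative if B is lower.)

B is staggered. Br at 120° is gauche with Cl at 180° (0.6); Br at 120° is gauche with OCH3 at 60° (0.8); I at 240° is gauche with Cl at 180° (0.7); I at 240° is gauche with CH2Cl at 300° (1.1). Total 3.2 kcal/mol.
C is staggered. Br at 120° is gauche with Cl at 60° (0.6); Br at 120° is gauche with CH2Cl at 180° (0.8); I at 240° is gauche with CH2Cl at 180° (1.1); I at 240° is gauche with OCH3 at 300° (1.0). Total 3.5 kcal/mol.
E(B) − E(C) = 3.2 − 3.5 = -0.3 kcal/mol.

-0.3 kcal/mol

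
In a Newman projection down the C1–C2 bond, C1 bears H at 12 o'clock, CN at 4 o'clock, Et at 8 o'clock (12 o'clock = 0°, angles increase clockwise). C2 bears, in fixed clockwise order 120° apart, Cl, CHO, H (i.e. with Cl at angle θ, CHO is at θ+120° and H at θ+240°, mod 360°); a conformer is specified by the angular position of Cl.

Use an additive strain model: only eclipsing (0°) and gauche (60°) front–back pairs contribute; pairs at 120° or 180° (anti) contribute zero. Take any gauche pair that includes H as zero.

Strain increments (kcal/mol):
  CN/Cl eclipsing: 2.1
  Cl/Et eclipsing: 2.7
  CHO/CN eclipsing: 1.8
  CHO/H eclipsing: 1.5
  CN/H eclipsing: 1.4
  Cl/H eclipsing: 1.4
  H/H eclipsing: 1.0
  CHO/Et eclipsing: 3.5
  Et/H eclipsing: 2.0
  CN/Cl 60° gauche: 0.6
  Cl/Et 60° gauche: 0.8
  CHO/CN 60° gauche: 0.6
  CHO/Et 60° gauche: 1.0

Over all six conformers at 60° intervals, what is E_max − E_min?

Cl at 0° (eclipsed): H(0°)/Cl(0°) eclipsed 1.4; CN(120°)/CHO(120°) eclipsed 1.8; Et(240°)/H(240°) eclipsed 2.0 → 5.2 kcal/mol.
Cl at 60° (staggered): CN(120°)/Cl(60°) gauche 0.6; CN(120°)/CHO(180°) gauche 0.6; Et(240°)/CHO(180°) gauche 1.0 → 2.2 kcal/mol.
Cl at 120° (eclipsed): H(0°)/H(0°) eclipsed 1.0; CN(120°)/Cl(120°) eclipsed 2.1; Et(240°)/CHO(240°) eclipsed 3.5 → 6.6 kcal/mol.
Cl at 180° (staggered): CN(120°)/Cl(180°) gauche 0.6; Et(240°)/Cl(180°) gauche 0.8; Et(240°)/CHO(300°) gauche 1.0 → 2.4 kcal/mol.
Cl at 240° (eclipsed): H(0°)/CHO(0°) eclipsed 1.5; CN(120°)/H(120°) eclipsed 1.4; Et(240°)/Cl(240°) eclipsed 2.7 → 5.6 kcal/mol.
Cl at 300° (staggered): CN(120°)/CHO(60°) gauche 0.6; Et(240°)/Cl(300°) gauche 0.8 → 1.4 kcal/mol.
Max at 120° (6.6 kcal/mol), min at 300° (1.4 kcal/mol); barrier = 5.2 kcal/mol.

5.2 kcal/mol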